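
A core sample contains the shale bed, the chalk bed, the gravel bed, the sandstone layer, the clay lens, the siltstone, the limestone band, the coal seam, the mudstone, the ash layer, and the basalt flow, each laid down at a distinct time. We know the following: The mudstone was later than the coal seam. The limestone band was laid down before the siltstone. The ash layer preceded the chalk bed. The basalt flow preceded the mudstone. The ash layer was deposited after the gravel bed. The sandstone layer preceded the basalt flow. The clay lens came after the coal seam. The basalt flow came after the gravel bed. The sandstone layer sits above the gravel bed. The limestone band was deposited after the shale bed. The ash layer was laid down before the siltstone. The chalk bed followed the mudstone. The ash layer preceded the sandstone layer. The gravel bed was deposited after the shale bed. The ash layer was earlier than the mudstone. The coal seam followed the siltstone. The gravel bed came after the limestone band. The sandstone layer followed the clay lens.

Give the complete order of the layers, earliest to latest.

the shale bed, the limestone band, the gravel bed, the ash layer, the siltstone, the coal seam, the clay lens, the sandstone layer, the basalt flow, the mudstone, the chalk bed

The constraints fix every adjacent pair, so only one ordering works:
the shale bed → the limestone band → the gravel bed → the ash layer → the siltstone → the coal seam → the clay lens → the sandstone layer → the basalt flow → the mudstone → the chalk bed.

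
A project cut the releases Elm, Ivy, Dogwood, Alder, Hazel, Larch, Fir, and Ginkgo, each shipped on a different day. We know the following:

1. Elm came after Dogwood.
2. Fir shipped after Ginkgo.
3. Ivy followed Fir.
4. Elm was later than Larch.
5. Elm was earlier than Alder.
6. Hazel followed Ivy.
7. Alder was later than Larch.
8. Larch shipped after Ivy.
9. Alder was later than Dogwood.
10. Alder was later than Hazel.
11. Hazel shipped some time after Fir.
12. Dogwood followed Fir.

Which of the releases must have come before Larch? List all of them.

Directly stated before Larch: Ivy.
Fir reaches Larch via Fir → Ivy → Larch.
Ginkgo reaches Larch via Ginkgo → Fir → Ivy → Larch.
No chain forces Alder (or any of the others) ahead of Larch.

Fir, Ginkgo, Ivy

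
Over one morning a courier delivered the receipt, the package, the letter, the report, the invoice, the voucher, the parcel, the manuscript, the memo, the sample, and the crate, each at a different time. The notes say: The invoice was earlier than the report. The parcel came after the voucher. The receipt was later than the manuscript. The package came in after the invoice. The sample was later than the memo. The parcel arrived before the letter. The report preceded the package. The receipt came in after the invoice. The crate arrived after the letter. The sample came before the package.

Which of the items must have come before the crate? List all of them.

the letter, the parcel, the voucher

Directly stated before the crate: the letter.
The parcel reaches the crate via the parcel → the letter → the crate.
The voucher reaches the crate via the voucher → the parcel → the letter → the crate.
No chain forces the receipt (or any of the others) ahead of the crate.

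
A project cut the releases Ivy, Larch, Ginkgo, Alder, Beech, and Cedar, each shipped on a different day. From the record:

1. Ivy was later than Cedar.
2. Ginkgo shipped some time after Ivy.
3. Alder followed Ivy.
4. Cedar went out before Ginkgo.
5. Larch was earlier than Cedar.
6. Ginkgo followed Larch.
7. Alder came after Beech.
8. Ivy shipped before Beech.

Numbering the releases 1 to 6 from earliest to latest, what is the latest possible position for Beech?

Beech must come before Alder — 1 release forced after it.
Everything else can be placed before Beech in some valid order, so Beech can sit as late as position 6 − 1 = 5.

5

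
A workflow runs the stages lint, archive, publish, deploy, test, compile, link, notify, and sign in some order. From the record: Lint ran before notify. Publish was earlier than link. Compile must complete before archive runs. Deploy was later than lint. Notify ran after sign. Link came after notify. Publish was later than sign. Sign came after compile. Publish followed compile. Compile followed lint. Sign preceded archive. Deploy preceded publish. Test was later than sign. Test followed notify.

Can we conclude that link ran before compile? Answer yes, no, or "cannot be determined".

Tracing the constraints gives compile → publish → link, so compile must come before link.
That means link cannot be before compile.

no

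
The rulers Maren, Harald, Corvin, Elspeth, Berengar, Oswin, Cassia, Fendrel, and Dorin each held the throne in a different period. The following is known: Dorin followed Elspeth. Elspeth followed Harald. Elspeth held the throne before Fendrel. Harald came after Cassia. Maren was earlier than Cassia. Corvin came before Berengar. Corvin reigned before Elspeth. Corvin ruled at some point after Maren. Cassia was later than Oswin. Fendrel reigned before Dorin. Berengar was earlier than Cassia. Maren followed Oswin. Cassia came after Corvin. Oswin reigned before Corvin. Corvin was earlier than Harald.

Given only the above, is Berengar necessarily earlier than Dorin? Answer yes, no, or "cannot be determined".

Chain the constraints: Berengar → Cassia → Harald → Elspeth → Dorin. Each link is directly stated, so Berengar comes before Dorin.

yes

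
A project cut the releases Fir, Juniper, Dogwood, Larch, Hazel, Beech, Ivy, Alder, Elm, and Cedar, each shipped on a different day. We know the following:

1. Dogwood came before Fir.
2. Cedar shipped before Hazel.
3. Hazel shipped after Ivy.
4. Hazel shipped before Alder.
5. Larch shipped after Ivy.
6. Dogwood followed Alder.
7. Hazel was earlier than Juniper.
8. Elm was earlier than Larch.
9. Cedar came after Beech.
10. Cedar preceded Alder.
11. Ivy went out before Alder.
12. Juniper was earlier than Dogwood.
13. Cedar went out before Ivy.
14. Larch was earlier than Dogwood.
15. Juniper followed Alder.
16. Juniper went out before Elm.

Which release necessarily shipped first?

Beech

Beech has a chain of constraints placing it before every other release, so Beech must be first.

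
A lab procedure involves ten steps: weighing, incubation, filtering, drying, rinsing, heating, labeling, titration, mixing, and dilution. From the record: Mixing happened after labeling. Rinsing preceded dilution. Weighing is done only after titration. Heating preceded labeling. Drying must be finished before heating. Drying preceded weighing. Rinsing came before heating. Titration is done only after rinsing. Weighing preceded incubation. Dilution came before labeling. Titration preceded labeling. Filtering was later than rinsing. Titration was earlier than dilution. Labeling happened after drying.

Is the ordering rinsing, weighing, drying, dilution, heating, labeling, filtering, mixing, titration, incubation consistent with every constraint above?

no

The constraints require titration before labeling, but in the proposed sequence labeling appears ahead of titration. That one violation is enough.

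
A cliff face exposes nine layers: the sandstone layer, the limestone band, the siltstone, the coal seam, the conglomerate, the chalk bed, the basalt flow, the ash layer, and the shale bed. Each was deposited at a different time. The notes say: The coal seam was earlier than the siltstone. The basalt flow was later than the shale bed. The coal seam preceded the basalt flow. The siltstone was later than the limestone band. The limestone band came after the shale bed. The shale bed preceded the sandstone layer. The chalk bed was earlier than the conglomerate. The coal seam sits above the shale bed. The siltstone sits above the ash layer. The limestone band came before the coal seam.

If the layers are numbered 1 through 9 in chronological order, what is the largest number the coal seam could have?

7

The coal seam must come before the basalt flow and the siltstone — 2 layers forced after it.
Everything else can be placed before the coal seam in some valid order, so the coal seam can sit as late as position 9 − 2 = 7.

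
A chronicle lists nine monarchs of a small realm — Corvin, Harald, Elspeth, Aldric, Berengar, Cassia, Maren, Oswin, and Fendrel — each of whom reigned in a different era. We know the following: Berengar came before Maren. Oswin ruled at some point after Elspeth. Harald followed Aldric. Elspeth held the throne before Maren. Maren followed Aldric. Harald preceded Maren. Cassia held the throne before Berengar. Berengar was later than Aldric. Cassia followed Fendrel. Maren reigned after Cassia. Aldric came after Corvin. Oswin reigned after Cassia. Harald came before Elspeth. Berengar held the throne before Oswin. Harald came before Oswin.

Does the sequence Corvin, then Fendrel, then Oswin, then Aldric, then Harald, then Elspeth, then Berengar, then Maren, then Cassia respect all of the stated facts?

The constraints require Harald before Oswin, but in the proposed sequence Oswin appears ahead of Harald. That one violation is enough.

no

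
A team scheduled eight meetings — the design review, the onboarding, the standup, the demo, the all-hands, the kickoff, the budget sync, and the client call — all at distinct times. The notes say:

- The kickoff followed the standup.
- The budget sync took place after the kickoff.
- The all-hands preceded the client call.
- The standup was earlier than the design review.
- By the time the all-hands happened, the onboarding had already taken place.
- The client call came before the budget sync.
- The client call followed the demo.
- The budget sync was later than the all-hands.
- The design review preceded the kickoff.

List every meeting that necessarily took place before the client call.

the all-hands, the demo, the onboarding

Directly stated before the client call: the all-hands and the demo.
The onboarding reaches the client call via the onboarding → the all-hands → the client call.
No chain forces the design review (or any of the others) ahead of the client call.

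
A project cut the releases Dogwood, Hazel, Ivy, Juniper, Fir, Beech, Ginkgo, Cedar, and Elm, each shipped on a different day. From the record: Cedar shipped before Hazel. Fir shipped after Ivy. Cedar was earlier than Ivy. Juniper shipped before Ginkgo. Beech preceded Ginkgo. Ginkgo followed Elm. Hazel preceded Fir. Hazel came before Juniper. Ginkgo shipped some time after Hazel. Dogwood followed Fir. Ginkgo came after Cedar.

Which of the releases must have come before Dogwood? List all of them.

Cedar, Fir, Hazel, Ivy

Directly stated before Dogwood: Fir.
Cedar reaches Dogwood via Cedar → Hazel → Fir → Dogwood.
Hazel reaches Dogwood via Hazel → Fir → Dogwood.
Ivy reaches Dogwood via Ivy → Fir → Dogwood.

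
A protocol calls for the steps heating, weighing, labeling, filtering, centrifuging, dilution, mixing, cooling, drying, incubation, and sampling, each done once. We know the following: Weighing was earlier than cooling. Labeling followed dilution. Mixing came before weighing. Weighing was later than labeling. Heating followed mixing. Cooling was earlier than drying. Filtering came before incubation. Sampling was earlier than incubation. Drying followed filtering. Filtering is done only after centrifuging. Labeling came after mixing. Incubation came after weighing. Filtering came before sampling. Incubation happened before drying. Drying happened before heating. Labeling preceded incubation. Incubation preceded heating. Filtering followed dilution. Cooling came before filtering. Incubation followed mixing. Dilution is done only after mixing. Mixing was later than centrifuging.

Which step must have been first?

centrifuging

Centrifuging has a chain of constraints placing it before every other step, so centrifuging must be first.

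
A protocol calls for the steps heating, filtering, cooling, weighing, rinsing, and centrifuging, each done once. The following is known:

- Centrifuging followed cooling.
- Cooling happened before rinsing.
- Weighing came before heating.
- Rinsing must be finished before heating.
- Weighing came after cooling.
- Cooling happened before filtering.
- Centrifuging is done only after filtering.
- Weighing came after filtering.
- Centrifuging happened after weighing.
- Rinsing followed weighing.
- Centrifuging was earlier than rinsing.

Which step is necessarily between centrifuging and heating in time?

rinsing

Tracing the constraints gives centrifuging → rinsing → heating, so rinsing sits after centrifuging and before heating.
No other step is forced both after centrifuging and before heating.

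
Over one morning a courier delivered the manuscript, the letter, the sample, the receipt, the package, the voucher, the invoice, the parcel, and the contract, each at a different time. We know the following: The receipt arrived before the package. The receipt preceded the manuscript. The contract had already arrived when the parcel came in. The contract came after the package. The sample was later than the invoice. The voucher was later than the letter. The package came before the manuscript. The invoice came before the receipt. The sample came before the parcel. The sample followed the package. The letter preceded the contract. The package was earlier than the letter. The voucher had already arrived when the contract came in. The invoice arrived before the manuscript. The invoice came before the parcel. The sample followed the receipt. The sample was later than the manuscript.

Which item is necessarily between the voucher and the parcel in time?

the contract

Tracing the constraints gives the voucher → the contract → the parcel, so the contract sits after the voucher and before the parcel.
No other item is forced both after the voucher and before the parcel.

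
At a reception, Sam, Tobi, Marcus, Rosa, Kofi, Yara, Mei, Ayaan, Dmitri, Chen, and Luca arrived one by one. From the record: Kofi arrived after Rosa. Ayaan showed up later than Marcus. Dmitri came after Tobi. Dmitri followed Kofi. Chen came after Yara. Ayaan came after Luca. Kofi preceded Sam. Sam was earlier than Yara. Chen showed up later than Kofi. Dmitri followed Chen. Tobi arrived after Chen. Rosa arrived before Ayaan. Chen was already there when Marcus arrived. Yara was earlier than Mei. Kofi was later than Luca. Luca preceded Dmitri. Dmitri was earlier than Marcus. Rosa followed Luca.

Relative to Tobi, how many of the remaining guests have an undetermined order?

1

Forced before Tobi: Chen, Kofi, Luca, Rosa, Sam, and Yara; forced after Tobi: Ayaan, Dmitri, and Marcus.
That leaves Mei with no forced order relative to Tobi — 1.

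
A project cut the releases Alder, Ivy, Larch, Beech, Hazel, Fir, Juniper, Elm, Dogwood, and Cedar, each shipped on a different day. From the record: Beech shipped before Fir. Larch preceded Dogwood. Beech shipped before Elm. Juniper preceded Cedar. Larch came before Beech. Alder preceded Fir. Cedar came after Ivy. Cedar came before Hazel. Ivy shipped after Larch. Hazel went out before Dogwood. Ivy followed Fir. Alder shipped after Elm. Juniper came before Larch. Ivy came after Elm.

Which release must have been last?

Every other release has a chain of constraints placing it before Dogwood, so Dogwood is last.

Dogwood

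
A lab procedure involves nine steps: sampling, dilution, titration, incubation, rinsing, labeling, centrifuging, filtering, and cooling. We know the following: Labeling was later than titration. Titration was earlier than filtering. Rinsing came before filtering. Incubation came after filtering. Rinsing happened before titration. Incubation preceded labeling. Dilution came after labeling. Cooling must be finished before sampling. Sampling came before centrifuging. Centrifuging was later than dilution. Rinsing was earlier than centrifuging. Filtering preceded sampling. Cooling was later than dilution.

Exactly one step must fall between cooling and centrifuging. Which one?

Tracing the constraints gives cooling → sampling → centrifuging, so sampling sits after cooling and before centrifuging.
No other step is forced both after cooling and before centrifuging.

sampling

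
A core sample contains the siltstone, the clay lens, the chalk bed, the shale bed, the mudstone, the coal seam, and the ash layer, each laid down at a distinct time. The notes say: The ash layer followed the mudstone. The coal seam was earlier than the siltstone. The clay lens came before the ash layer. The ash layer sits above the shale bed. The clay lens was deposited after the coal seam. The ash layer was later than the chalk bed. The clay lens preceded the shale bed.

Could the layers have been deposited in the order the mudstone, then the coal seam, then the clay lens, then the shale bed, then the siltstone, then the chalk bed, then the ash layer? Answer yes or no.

Check each stated constraint against the proposed order — e.g. the clay lens is ahead of the ash layer; the mudstone is ahead of the ash layer. Every pair is in the required order; nothing is violated.

yes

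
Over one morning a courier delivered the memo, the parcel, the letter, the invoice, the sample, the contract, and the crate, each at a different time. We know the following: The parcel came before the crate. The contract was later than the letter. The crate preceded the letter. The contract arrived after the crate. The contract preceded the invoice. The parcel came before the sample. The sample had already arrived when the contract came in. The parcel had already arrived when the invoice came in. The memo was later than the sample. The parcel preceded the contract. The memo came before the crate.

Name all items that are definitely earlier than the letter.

Directly stated before the letter: the crate.
The memo reaches the letter via the memo → the crate → the letter.
The parcel reaches the letter via the parcel → the crate → the letter.
The sample reaches the letter via the sample → the memo → the crate → the letter.
No chain forces the invoice (or any of the others) ahead of the letter.

the crate, the memo, the parcel, the sample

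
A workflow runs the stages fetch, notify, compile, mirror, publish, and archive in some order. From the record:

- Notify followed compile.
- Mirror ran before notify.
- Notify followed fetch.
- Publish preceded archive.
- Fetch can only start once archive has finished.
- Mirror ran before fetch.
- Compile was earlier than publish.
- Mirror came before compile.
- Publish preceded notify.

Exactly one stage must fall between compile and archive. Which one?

Tracing the constraints gives compile → publish → archive, so publish sits after compile and before archive.
No other stage is forced both after compile and before archive.

publish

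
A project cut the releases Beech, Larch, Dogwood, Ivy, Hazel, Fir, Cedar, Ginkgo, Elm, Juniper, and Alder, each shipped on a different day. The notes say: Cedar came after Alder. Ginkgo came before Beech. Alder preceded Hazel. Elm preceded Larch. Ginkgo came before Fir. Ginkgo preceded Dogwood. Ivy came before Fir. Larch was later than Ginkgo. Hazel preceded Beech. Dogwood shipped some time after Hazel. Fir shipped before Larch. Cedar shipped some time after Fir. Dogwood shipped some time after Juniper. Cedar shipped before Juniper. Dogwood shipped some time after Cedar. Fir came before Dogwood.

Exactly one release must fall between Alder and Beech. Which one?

Hazel

Tracing the constraints gives Alder → Hazel → Beech, so Hazel sits after Alder and before Beech.
No other release is forced both after Alder and before Beech.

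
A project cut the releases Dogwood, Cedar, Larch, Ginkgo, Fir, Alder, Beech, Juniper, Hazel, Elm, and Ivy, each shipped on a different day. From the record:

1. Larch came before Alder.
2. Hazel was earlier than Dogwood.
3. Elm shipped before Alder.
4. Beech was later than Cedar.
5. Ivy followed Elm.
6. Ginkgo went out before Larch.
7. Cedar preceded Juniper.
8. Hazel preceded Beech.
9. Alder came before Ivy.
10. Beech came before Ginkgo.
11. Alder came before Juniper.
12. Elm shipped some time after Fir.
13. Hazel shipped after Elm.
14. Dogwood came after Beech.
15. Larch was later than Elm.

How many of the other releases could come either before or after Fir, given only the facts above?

Forced after Fir: Alder, Beech, Dogwood, Elm, Ginkgo, Hazel, Ivy, Juniper, and Larch.
That leaves Cedar with no forced order relative to Fir — 1.

1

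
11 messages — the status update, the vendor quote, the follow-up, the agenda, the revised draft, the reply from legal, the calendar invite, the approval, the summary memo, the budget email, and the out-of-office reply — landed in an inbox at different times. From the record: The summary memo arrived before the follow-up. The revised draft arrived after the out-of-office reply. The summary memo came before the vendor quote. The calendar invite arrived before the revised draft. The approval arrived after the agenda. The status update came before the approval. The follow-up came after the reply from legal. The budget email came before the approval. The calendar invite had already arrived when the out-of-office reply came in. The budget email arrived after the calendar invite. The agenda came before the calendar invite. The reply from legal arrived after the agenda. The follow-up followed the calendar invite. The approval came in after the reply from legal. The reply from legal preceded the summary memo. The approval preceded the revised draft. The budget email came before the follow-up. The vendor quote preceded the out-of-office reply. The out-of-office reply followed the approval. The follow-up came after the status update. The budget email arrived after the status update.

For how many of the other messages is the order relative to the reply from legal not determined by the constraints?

3

Forced before the reply from legal: the agenda; forced after the reply from legal: the approval, the follow-up, the out-of-office reply, the revised draft, the summary memo, and the vendor quote.
That leaves the budget email, the calendar invite, and the status update with no forced order relative to the reply from legal — 3.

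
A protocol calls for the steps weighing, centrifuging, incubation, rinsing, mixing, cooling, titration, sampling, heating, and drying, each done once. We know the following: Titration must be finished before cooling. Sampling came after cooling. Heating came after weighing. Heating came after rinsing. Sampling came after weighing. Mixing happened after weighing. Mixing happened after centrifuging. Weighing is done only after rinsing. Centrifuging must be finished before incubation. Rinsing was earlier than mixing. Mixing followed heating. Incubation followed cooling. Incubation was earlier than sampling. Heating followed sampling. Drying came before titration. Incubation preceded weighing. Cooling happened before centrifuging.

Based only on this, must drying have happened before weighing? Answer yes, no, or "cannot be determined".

Chain the constraints: drying → titration → cooling → incubation → weighing. Each link is directly stated, so drying comes before weighing.

yes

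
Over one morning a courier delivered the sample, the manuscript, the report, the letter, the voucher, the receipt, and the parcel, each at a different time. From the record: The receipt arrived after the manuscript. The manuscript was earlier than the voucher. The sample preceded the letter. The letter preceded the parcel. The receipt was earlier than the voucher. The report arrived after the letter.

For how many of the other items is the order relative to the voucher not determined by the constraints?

Forced before the voucher: the manuscript and the receipt.
That leaves the letter, the parcel, the report, and the sample with no forced order relative to the voucher — 4.

4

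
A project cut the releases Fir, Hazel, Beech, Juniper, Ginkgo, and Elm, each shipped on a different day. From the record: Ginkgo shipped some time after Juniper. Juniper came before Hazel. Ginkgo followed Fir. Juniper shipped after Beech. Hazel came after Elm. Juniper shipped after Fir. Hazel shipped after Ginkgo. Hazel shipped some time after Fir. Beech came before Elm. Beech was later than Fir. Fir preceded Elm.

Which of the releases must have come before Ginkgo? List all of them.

Beech, Fir, Juniper

Directly stated before Ginkgo: Fir and Juniper.
Beech reaches Ginkgo via Beech → Juniper → Ginkgo.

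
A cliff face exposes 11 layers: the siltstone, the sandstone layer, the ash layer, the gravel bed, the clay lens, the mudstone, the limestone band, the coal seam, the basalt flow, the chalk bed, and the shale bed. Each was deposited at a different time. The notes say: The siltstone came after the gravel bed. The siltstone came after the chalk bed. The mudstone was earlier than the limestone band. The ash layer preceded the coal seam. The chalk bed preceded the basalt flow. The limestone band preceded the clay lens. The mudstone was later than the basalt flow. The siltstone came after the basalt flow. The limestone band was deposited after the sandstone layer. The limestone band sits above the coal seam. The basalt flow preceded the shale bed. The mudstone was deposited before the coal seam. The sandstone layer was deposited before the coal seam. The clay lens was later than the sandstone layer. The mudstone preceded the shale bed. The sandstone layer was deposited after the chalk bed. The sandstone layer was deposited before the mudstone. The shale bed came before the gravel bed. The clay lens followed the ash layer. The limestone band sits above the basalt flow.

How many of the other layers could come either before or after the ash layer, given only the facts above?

Forced after the ash layer: the clay lens, the coal seam, and the limestone band.
That leaves the basalt flow, the chalk bed, the gravel bed, the mudstone, the sandstone layer, the shale bed, and the siltstone with no forced order relative to the ash layer — 7.

7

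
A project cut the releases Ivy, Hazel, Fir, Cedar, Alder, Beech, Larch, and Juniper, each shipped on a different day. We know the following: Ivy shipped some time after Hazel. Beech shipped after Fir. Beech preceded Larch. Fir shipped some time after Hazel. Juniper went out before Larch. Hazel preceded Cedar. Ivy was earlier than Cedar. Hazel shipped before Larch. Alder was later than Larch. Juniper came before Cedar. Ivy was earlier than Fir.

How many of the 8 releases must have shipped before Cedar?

Directly stated before Cedar: Hazel, Ivy, and Juniper.
No chain forces Fir (or any of the others) ahead of Cedar.
That's Hazel, Ivy, and Juniper — 3 in all.

3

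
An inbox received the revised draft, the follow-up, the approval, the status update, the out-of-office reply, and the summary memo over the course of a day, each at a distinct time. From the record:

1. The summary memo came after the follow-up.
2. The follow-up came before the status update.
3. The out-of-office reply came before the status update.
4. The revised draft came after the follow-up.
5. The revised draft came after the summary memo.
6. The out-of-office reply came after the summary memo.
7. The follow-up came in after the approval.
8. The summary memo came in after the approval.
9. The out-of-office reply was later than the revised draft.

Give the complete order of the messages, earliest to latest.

The constraints fix every adjacent pair, so only one ordering works:
the approval → the follow-up → the summary memo → the revised draft → the out-of-office reply → the status update.

the approval, the follow-up, the summary memo, the revised draft, the out-of-office reply, the status update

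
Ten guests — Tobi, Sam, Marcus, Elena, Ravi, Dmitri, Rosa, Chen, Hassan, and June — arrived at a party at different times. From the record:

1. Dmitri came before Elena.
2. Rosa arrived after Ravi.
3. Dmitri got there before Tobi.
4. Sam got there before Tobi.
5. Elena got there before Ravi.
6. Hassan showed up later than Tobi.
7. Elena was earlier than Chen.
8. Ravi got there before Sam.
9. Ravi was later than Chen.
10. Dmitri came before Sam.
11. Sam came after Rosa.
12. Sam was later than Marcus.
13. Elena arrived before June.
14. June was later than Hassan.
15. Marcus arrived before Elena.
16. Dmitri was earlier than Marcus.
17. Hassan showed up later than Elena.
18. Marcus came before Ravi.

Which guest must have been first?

Dmitri has a chain of constraints placing them before every other guest, so Dmitri must be first.

Dmitri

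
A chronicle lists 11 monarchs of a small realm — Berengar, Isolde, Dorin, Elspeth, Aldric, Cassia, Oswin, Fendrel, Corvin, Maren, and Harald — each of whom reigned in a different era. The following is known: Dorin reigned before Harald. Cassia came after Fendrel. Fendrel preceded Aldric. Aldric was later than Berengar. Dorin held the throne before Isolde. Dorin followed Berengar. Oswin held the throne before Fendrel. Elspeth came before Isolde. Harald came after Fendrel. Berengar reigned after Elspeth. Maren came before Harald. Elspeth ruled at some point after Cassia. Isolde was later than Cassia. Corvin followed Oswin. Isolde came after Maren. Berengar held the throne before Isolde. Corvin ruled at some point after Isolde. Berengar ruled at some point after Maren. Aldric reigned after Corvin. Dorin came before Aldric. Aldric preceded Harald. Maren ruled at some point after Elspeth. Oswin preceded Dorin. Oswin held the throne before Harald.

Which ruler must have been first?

Oswin has a chain of constraints placing them before every other ruler, so Oswin must be first.

Oswin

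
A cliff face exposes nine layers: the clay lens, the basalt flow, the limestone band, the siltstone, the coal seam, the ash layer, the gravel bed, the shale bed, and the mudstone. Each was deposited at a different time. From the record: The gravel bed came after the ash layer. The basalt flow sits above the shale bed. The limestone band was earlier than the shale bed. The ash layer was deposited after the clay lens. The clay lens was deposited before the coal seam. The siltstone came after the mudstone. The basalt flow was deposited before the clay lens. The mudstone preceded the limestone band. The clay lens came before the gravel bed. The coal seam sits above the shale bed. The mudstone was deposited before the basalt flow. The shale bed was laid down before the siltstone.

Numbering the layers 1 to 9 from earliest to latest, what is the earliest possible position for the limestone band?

2

The mudstone must come before the limestone band — 1 forced predecessor.
Nothing else is forced ahead of the limestone band, so its earliest slot is position 1 + 1 = 2.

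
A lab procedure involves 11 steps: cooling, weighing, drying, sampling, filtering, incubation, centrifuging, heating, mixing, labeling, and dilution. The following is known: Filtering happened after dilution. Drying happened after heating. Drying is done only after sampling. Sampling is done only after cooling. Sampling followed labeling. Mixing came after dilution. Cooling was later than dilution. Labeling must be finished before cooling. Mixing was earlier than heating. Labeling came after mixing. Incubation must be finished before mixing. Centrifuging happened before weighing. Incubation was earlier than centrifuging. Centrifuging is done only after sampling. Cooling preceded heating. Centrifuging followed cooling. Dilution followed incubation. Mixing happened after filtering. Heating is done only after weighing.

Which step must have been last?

Every other step has a chain of constraints placing it before drying, so drying is last.

drying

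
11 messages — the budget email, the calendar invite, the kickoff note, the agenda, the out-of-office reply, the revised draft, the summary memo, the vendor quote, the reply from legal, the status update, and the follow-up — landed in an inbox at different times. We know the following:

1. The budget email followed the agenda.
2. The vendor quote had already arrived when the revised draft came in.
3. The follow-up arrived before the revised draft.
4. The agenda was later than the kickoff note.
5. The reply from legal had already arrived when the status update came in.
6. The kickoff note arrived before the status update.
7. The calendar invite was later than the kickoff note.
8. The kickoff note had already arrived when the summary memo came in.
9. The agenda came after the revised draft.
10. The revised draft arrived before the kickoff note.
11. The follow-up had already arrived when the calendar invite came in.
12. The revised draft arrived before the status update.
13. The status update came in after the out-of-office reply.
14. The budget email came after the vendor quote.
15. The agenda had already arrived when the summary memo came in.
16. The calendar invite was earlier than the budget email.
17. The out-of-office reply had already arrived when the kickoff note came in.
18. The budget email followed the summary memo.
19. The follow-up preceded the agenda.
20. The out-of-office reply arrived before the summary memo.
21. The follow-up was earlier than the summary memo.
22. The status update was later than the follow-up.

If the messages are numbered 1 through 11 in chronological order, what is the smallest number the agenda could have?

The follow-up, the kickoff note, the out-of-office reply, the revised draft, and the vendor quote must all come before the agenda — 5 forced predecessors.
Nothing else is forced ahead of the agenda, so its earliest slot is position 5 + 1 = 6.

6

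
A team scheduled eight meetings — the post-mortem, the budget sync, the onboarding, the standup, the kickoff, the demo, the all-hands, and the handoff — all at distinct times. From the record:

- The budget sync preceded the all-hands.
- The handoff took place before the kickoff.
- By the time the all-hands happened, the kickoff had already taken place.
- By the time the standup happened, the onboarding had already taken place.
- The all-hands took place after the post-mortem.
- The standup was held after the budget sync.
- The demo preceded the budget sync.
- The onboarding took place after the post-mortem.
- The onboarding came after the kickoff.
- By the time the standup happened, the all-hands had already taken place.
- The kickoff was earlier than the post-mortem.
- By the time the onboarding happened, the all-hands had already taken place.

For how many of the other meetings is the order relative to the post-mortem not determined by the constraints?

Forced before the post-mortem: the handoff and the kickoff; forced after the post-mortem: the all-hands, the onboarding, and the standup.
That leaves the budget sync and the demo with no forced order relative to the post-mortem — 2.

2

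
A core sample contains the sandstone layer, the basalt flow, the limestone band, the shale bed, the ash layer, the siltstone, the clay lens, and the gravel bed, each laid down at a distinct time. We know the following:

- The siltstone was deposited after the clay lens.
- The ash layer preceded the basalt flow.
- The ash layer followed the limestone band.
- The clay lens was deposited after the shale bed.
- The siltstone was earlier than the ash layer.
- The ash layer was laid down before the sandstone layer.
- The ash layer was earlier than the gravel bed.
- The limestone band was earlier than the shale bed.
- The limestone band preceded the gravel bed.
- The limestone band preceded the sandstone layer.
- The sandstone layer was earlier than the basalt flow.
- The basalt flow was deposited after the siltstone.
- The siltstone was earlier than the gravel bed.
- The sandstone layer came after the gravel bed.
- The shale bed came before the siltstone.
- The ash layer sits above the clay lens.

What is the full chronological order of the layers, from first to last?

the limestone band, the shale bed, the clay lens, the siltstone, the ash layer, the gravel bed, the sandstone layer, the basalt flow

The constraints fix every adjacent pair, so only one ordering works:
the limestone band → the shale bed → the clay lens → the siltstone → the ash layer → the gravel bed → the sandstone layer → the basalt flow.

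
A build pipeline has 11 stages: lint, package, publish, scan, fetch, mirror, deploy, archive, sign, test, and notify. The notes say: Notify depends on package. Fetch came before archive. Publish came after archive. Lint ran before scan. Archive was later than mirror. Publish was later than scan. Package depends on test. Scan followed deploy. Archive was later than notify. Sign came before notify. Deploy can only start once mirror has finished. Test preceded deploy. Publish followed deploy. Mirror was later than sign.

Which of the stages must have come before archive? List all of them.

Directly stated before archive: fetch, mirror, and notify.
Package reaches archive via package → notify → archive.
Sign reaches archive via sign → mirror → archive.
Test reaches archive via test → package → notify → archive.

fetch, mirror, notify, package, sign, test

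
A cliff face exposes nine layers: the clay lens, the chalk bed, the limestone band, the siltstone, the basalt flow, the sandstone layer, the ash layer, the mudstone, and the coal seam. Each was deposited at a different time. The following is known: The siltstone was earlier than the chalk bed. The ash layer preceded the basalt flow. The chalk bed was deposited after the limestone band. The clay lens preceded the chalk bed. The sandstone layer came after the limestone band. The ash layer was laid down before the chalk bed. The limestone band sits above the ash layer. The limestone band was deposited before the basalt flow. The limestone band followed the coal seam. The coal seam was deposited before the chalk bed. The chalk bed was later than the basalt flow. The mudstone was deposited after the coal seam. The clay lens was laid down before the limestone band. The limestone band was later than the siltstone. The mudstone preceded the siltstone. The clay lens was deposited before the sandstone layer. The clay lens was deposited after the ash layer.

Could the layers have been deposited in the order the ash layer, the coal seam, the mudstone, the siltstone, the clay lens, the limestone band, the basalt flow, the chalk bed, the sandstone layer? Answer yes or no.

yes

Check each stated constraint against the proposed order — e.g. the coal seam is ahead of the chalk bed; the ash layer is ahead of the chalk bed. Every pair is in the required order; nothing is violated.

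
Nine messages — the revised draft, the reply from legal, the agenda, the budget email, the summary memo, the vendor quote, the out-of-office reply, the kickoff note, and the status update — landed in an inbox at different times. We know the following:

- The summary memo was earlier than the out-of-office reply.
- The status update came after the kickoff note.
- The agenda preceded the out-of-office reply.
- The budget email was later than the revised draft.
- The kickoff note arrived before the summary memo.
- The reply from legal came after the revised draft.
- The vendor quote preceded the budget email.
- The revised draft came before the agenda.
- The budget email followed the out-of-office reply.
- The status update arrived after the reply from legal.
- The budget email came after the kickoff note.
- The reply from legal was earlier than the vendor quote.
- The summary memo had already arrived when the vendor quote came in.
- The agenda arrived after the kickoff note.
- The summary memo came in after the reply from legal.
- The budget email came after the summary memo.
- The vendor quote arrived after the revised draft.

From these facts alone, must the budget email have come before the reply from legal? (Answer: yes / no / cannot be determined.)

no

Tracing the constraints gives the reply from legal → the vendor quote → the budget email, so the reply from legal must come before the budget email.
That means the budget email cannot be before the reply from legal.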